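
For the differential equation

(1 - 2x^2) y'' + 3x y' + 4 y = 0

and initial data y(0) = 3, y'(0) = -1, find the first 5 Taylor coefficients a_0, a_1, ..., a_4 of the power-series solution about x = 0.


Ansatz: y(x) = sum_{n>=0} a_n x^n, so y'(x) = sum_{n>=1} n a_n x^(n-1) and y''(x) = sum_{n>=2} n(n-1) a_n x^(n-2).
Substitute into P(x) y'' + Q(x) y' + R(x) y = 0 with P(x) = 1 - 2x^2, Q(x) = 3x, R(x) = 4, and match powers of x.
Initial conditions: a_0 = 3, a_1 = -1.
Setting the coefficient of each power of x to zero and solving order by order (substituting the coefficients already found):
  x^0: 2 a_2 + 4 a_0 = 0  ->  2 a_2 = -4 a_0 = -12  ->  a_2 = -6
  x^1: 6 a_3 + 7 a_1 = 0  ->  6 a_3 = -7 a_1 = 7  ->  a_3 = 7/6
  x^2: 12 a_4 + 6 a_2 = 0  ->  12 a_4 = -6 a_2 = 36  ->  a_4 = 3
Truncated series: y(x) = 3 - x - 6 x^2 + (7/6) x^3 + 3 x^4 + O(x^5).

a_0 = 3; a_1 = -1; a_2 = -6; a_3 = 7/6; a_4 = 3


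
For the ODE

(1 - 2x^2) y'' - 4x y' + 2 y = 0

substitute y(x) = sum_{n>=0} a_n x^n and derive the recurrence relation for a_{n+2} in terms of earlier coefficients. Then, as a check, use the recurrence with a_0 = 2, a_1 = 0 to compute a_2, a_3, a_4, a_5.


Substitute y = sum_n a_n x^n.
(1 - 2 x^2) y'' contributes (n+2)(n+1) a_{n+2} - 2 n(n-1) a_n at x^n.
-4 x y'(x) contributes -4 n a_n at x^n.
2 y(x) contributes 2 a_n at x^n.
Matching x^n: (n+2)(n+1) a_{n+2} + (-2 n(n-1) - 4 n + 2) a_n = 0.
Thus a_{n+2} = (2 n(n-1) + 4 n - 2) / ((n+1)(n+2)) * a_n.

Check with a_0 = 2, a_1 = 0 (apply the recurrence for n = 0, 1, 2, 3): a_0 = 2, a_1 = 0, a_2 = -2, a_3 = 0, a_4 = -5/3, a_5 = 0.

a_(n+2) = (2 n(n-1) + 4 n - 2) / ((n+1)(n+2)) * a_n; check: a_0 = 2, a_1 = 0, a_2 = -2, a_3 = 0, a_4 = -5/3, a_5 = 0


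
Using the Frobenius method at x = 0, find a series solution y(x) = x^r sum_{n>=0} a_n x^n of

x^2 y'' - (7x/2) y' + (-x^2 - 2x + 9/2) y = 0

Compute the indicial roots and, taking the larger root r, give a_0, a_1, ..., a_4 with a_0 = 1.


Write in Frobenius form y'' + (p(x)/x) y' + (q(x)/x^2) y = 0:
  p(x) = -7/2,  q(x) = -x^2 - 2x + 9/2.
Indicial equation: r(r-1) + (-7/2) r + (9/2) = 0 -> roots r_1 = 3, r_2 = 3/2.
Take r = r_1 = 3. Let y(x) = x^r sum_{n>=0} a_n x^n with a_0 = 1.
Substitute y = x^r sum a_n x^n and match x^{r+n}. The recurrence is
  D(n) a_n - 2 a_{n-1} - 1 a_{n-2} = 0,  where D(n) = (r+n)(r+n-1) + (-7/2)(r+n) + (9/2).
  a_n = [2 a_{n-1} + 1 a_{n-2}] / D(n).
Since the indicial polynomial factors as (r - r_1)(r - r_2), D(n) = (r_1 + n - r_1)(r_1 + n - r_2) = n(n + 3/2).
Evaluating step by step (a_0 = 1):
  n = 1: D(1) = 1(1 + 3/2) = 5/2; numerator = 2(1) = 2; a_1 = (2)/(5/2) = 4/5
  n = 2: D(2) = 2(2 + 3/2) = 7; numerator = 2(4/5) + 1(1) = 13/5; a_2 = (13/5)/(7) = 13/35
  n = 3: D(3) = 3(3 + 3/2) = 27/2; numerator = 2(13/35) + 1(4/5) = 54/35; a_3 = (54/35)/(27/2) = 4/35
  n = 4: D(4) = 4(4 + 3/2) = 22; numerator = 2(4/35) + 1(13/35) = 3/5; a_4 = (3/5)/(22) = 3/110

r = 3; a_0 = 1; a_1 = 4/5; a_2 = 13/35; a_3 = 4/35; a_4 = 3/110


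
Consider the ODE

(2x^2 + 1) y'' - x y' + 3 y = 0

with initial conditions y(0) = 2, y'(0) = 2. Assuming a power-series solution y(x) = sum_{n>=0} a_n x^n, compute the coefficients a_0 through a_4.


Ansatz: y(x) = sum_{n>=0} a_n x^n, so y'(x) = sum_{n>=1} n a_n x^(n-1) and y''(x) = sum_{n>=2} n(n-1) a_n x^(n-2).
Substitute into P(x) y'' + Q(x) y' + R(x) y = 0 with P(x) = 2x^2 + 1, Q(x) = -x, R(x) = 3, and match powers of x.
Initial conditions: a_0 = 2, a_1 = 2.
Setting the coefficient of each power of x to zero and solving order by order (substituting the coefficients already found):
  x^0: 2 a_2 + 3 a_0 = 0  ->  2 a_2 = -3 a_0 = -6  ->  a_2 = -3
  x^1: 6 a_3 + 2 a_1 = 0  ->  6 a_3 = -2 a_1 = -4  ->  a_3 = -2/3
  x^2: 12 a_4 + 5 a_2 = 0  ->  12 a_4 = -5 a_2 = 15  ->  a_4 = 5/4
Truncated series: y(x) = 2 + 2 x - 3 x^2 - (2/3) x^3 + (5/4) x^4 + O(x^5).

a_0 = 2; a_1 = 2; a_2 = -3; a_3 = -2/3; a_4 = 5/4


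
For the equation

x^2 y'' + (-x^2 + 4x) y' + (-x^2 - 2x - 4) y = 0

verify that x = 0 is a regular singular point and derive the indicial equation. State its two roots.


Divide by x^2 to reach normal form y'' + P_1(x) y' + P_2(x) y = 0 with P_1(x) = -1 + 4/x and P_2(x) = -1 - 2/x - 4/x^2.
x = 0 is a singular point because the y'-coefficient -1 + 4/x has a pole at x = 0 and the y-coefficient -1 - 2/x - 4/x^2 has a pole at x = 0.
It is a regular singular point because x P_1(x) = p(x) = 4 - x and x^2 P_2(x) = q(x) = -x^2 - 2x - 4 are polynomials, hence analytic at x = 0.
p(0) = 4,  q(0) = -4.
Indicial equation: r(r-1) + p(0) r + q(0) = 0, i.e. r^2 + (p(0) - 1) r + q(0) = 0, i.e. r^2 + 3 r - 4 = 0.
Discriminant: (3)^2 - 4(-4) = 25, so r = (-3 ± 5)/2.
Solving: r_1 = 1, r_2 = -4.

indicial: r^2 + 3 r - 4 = 0; roots r_1 = 1, r_2 = -4


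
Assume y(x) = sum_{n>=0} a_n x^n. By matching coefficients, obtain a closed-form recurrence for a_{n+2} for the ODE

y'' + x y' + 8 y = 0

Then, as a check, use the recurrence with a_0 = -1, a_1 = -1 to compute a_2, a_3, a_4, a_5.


Substitute y = sum_n a_n x^n.
y''(x) has coefficient (n+2)(n+1) a_{n+2} at x^n;
x y'(x) has coefficient n a_n at x^n (shift);
8 y(x) has coefficient 8 a_n at x^n.
Matching x^n: (n+2)(n+1) a_{n+2} + (n + 8) a_n = 0.
Thus a_{n+2} = (-n - 8) / ((n+1)(n+2)) * a_n.

Check with a_0 = -1, a_1 = -1 (apply the recurrence for n = 0, 1, 2, 3): a_0 = -1, a_1 = -1, a_2 = 4, a_3 = 3/2, a_4 = -10/3, a_5 = -33/40.

a_(n+2) = (-n - 8) / ((n+1)(n+2)) * a_n; check: a_0 = -1, a_1 = -1, a_2 = 4, a_3 = 3/2, a_4 = -10/3, a_5 = -33/40


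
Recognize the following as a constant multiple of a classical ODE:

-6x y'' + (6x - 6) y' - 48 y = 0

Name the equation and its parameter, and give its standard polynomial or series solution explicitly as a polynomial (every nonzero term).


All three coefficients share the factor -6; dividing through by -6 gives  x y'' + (1 - x) y' + 8 y = 0.
This matches the Laguerre equation x y'' + (1 - x) y' + n y = 0 with n = 8; the polynomial solution is L_8(x).
With y = sum_k a_k x^k, matching x^k gives (k+1)k a_{k+1} + (k+1) a_{k+1} - k a_k + n a_k = 0, i.e. (k+1)^2 a_{k+1} = (k - n) a_k = (k - 8) a_k. The right side vanishes at k = 8, so the series terminates at degree 8.
Standard normalization L_n(0) = 1 gives a_0 = 1. Work upward with a_{k+1} = (k - 8) a_k / (k+1)^2:
  a_1 = (0 - 8)(1) / 1^2 = -8/1 = -8
  a_2 = (1 - 8)(-8) / 2^2 = 56/4 = 14
  a_3 = (2 - 8)(14) / 3^2 = -84/9 = -28/3
  a_4 = (3 - 8)(-28/3) / 4^2 = (140/3)/16 = 35/12
  a_5 = (4 - 8)(35/12) / 5^2 = (-35/3)/25 = -7/15
  a_6 = (5 - 8)(-7/15) / 6^2 = (7/5)/36 = 7/180
  a_7 = (6 - 8)(7/180) / 7^2 = (-7/90)/49 = -1/630
  a_8 = (7 - 8)(-1/630) / 8^2 = (1/630)/64 = 1/40320
Hence L_8(x) = x^8/40320 - x^7/630 + 7 x^6/180 - 7 x^5/15 + 35 x^4/12 - 28 x^3/3 + 14 x^2 - 8 x + 1.

L_8(x); series = x^8/40320 - x^7/630 + 7 x^6/180 - 7 x^5/15 + 35 x^4/12 - 28 x^3/3 + 14 x^2 - 8 x + 1


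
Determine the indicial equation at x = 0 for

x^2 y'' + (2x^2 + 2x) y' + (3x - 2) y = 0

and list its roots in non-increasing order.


Divide by x^2 to reach normal form y'' + P_1(x) y' + P_2(x) y = 0 with P_1(x) = 2 + 2/x and P_2(x) = 3/x - 2/x^2.
x = 0 is a singular point because the y'-coefficient 2 + 2/x has a pole at x = 0 and the y-coefficient 3/x - 2/x^2 has a pole at x = 0.
It is a regular singular point because x P_1(x) = p(x) = 2x + 2 and x^2 P_2(x) = q(x) = 3x - 2 are polynomials, hence analytic at x = 0.
p(0) = 2,  q(0) = -2.
Indicial equation: r(r-1) + p(0) r + q(0) = 0, i.e. r^2 + (p(0) - 1) r + q(0) = 0, i.e. r^2 + 1 r - 2 = 0.
Discriminant: (1)^2 - 4(-2) = 9, so r = (-1 ± 3)/2.
Solving: r_1 = 1, r_2 = -2.

indicial: r^2 + 1 r - 2 = 0; roots r_1 = 1, r_2 = -2


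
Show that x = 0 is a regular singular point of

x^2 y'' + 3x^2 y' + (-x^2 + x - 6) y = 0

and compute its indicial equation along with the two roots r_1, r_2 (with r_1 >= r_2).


Divide by x^2 to reach normal form y'' + P_1(x) y' + P_2(x) y = 0 with P_1(x) = 3 and P_2(x) = -1 + 1/x - 6/x^2.
x = 0 is a singular point because the y-coefficient -1 + 1/x - 6/x^2 has a pole at x = 0.
It is a regular singular point because x P_1(x) = p(x) = 3x and x^2 P_2(x) = q(x) = -x^2 + x - 6 are polynomials, hence analytic at x = 0.
p(0) = 0,  q(0) = -6.
Indicial equation: r(r-1) + p(0) r + q(0) = 0, i.e. r^2 + (p(0) - 1) r + q(0) = 0, i.e. r^2 - 1 r - 6 = 0.
Discriminant: (-1)^2 - 4(-6) = 25, so r = (1 ± 5)/2.
Solving: r_1 = 3, r_2 = -2.

indicial: r^2 - 1 r - 6 = 0; roots r_1 = 3, r_2 = -2


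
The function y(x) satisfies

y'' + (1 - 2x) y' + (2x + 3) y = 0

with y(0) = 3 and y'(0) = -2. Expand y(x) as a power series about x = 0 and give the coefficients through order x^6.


Ansatz: y(x) = sum_{n>=0} a_n x^n, so y'(x) = sum_{n>=1} n a_n x^(n-1) and y''(x) = sum_{n>=2} n(n-1) a_n x^(n-2).
Substitute into P(x) y'' + Q(x) y' + R(x) y = 0 with P(x) = 1, Q(x) = 1 - 2x, R(x) = 2x + 3, and match powers of x.
Initial conditions: a_0 = 3, a_1 = -2.
Setting the coefficient of each power of x to zero and solving order by order (substituting the coefficients already found):
  x^0: 2 a_2 + a_1 + 3 a_0 = 0  ->  2 a_2 = -a_1 - 3 a_0 = -7  ->  a_2 = -7/2
  x^1: 6 a_3 + 2 a_2 + a_1 + 2 a_0 = 0  ->  6 a_3 = -2 a_2 - a_1 - 2 a_0 = 3  ->  a_3 = 1/2
  x^2: 12 a_4 + 3 a_3 - a_2 + 2 a_1 = 0  ->  12 a_4 = -3 a_3 + a_2 - 2 a_1 = -1  ->  a_4 = -1/12
  x^3: 20 a_5 + 4 a_4 - 3 a_3 + 2 a_2 = 0  ->  20 a_5 = -4 a_4 + 3 a_3 - 2 a_2 = 53/6  ->  a_5 = 53/120
  x^4: 30 a_6 + 5 a_5 - 5 a_4 + 2 a_3 = 0  ->  30 a_6 = -5 a_5 + 5 a_4 - 2 a_3 = -29/8  ->  a_6 = -29/240
Truncated series: y(x) = 3 - 2 x - (7/2) x^2 + (1/2) x^3 - (1/12) x^4 + (53/120) x^5 - (29/240) x^6 + O(x^7).

a_0 = 3; a_1 = -2; a_2 = -7/2; a_3 = 1/2; a_4 = -1/12; a_5 = 53/120; a_6 = -29/240


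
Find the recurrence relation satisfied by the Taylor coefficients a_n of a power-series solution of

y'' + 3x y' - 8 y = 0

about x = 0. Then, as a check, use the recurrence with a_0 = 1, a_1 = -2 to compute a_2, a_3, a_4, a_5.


Substitute y = sum_n a_n x^n.
y''(x) has coefficient (n+2)(n+1) a_{n+2} at x^n;
3 x y'(x) has coefficient 3 n a_n at x^n (shift);
-8 y(x) has coefficient -8 a_n at x^n.
Matching x^n: (n+2)(n+1) a_{n+2} + (3n - 8) a_n = 0.
Thus a_{n+2} = (-3n + 8) / ((n+1)(n+2)) * a_n.

Check with a_0 = 1, a_1 = -2 (apply the recurrence for n = 0, 1, 2, 3): a_0 = 1, a_1 = -2, a_2 = 4, a_3 = -5/3, a_4 = 2/3, a_5 = 1/12.

a_(n+2) = (-3n + 8) / ((n+1)(n+2)) * a_n; check: a_0 = 1, a_1 = -2, a_2 = 4, a_3 = -5/3, a_4 = 2/3, a_5 = 1/12


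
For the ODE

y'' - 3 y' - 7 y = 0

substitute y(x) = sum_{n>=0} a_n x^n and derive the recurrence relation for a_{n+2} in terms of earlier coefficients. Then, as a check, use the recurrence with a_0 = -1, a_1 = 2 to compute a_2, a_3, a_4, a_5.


Substitute y = sum_n a_n x^n.
y''(x) has coefficient (n+2)(n+1) a_{n+2} at x^n;
-3 y'(x) has coefficient -3 (n+1) a_{n+1} at x^n;
-7 y(x) has coefficient -7 a_n at x^n.
Matching x^n: (n+2)(n+1) a_{n+2} - 3 (n+1) a_{n+1} - 7 a_n = 0.
Thus a_{n+2} = [3 (n+1) a_{n+1} + 7 a_n] / ((n+1)(n+2)).

Check with a_0 = -1, a_1 = 2 (apply the recurrence for n = 0, 1, 2, 3): a_0 = -1, a_1 = 2, a_2 = -1/2, a_3 = 11/6, a_4 = 13/12, a_5 = 31/24.

a_(n+2) = [3 (n+1) a_(n+1) + 7 a_n] / ((n+1)(n+2)); check: a_0 = -1, a_1 = 2, a_2 = -1/2, a_3 = 11/6, a_4 = 13/12, a_5 = 31/24


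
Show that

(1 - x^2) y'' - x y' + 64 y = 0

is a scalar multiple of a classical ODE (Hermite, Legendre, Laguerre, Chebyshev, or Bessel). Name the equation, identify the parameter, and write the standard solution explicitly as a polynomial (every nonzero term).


The equation is already in a standard form:  (1 - x^2) y'' - x y' + 64 y = 0.
This matches the Chebyshev equation (1 - x^2) y'' - x y' + n^2 y = 0 (note the -x y' term, not -2x y') with n^2 = 64, so n = 8; the polynomial solution is T_8(x).
With y = sum_k a_k x^k, matching x^k gives (k+2)(k+1) a_{k+2} = (k^2 - n^2) a_k = (k - 8)(k + 8) a_k. The right side vanishes at k = 8, so the series with the parity of 8 terminates at degree 8.
Standard normalization: leading coefficient of T_n is 2^(n-1), so a_8 = 2^7 = 128. Work downward with a_k = (k+1)(k+2) a_{k+2} / ((k - 8)(k + 8)):
  a_6 = (7)(8)(128) / ((6 - 8)(6 + 8)) = 7168/(-28) = -256
  a_4 = (5)(6)(-256) / ((4 - 8)(4 + 8)) = -7680/(-48) = 160
  a_2 = (3)(4)(160) / ((2 - 8)(2 + 8)) = 1920/(-60) = -32
  a_0 = (1)(2)(-32) / ((0 - 8)(0 + 8)) = -64/(-64) = 1
Hence T_8(x) = 128 x^8 - 256 x^6 + 160 x^4 - 32 x^2 + 1.

T_8(x); series = 128 x^8 - 256 x^6 + 160 x^4 - 32 x^2 + 1


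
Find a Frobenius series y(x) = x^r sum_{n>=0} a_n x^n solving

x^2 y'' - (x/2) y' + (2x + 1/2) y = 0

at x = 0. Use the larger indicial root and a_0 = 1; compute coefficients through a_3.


Write in Frobenius form y'' + (p(x)/x) y' + (q(x)/x^2) y = 0:
  p(x) = -1/2,  q(x) = 2x + 1/2.
Indicial equation: r(r-1) + (-1/2) r + (1/2) = 0 -> roots r_1 = 1, r_2 = 1/2.
Take r = r_1 = 1. Let y(x) = x^r sum_{n>=0} a_n x^n with a_0 = 1.
Substitute y = x^r sum a_n x^n and match x^{r+n}. The recurrence is
  D(n) a_n + 2 a_{n-1} = 0,  where D(n) = (r+n)(r+n-1) + (-1/2)(r+n) + (1/2).
  a_n = -2 / D(n) * a_{n-1}.
Since the indicial polynomial factors as (r - r_1)(r - r_2), D(n) = (r_1 + n - r_1)(r_1 + n - r_2) = n(n + 1/2).
Evaluating step by step (a_0 = 1):
  n = 1: D(1) = 1(1 + 1/2) = 3/2; numerator = -2(1) = -2; a_1 = (-2)/(3/2) = -4/3
  n = 2: D(2) = 2(2 + 1/2) = 5; numerator = -2(-4/3) = 8/3; a_2 = (8/3)/(5) = 8/15
  n = 3: D(3) = 3(3 + 1/2) = 21/2; numerator = -2(8/15) = -16/15; a_3 = (-16/15)/(21/2) = -32/315

r = 1; a_0 = 1; a_1 = -4/3; a_2 = 8/15; a_3 = -32/315


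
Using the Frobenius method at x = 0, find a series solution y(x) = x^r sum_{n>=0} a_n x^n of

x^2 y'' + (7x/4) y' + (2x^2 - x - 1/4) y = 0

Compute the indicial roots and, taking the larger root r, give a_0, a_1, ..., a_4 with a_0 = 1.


Write in Frobenius form y'' + (p(x)/x) y' + (q(x)/x^2) y = 0:
  p(x) = 7/4,  q(x) = 2x^2 - x - 1/4.
Indicial equation: r(r-1) + (7/4) r + (-1/4) = 0 -> roots r_1 = 1/4, r_2 = -1.
Take r = r_1 = 1/4. Let y(x) = x^r sum_{n>=0} a_n x^n with a_0 = 1.
Substitute y = x^r sum a_n x^n and match x^{r+n}. The recurrence is
  D(n) a_n - 1 a_{n-1} + 2 a_{n-2} = 0,  where D(n) = (r+n)(r+n-1) + (7/4)(r+n) + (-1/4).
  a_n = [1 a_{n-1} - 2 a_{n-2}] / D(n).
Since the indicial polynomial factors as (r - r_1)(r - r_2), D(n) = (r_1 + n - r_1)(r_1 + n - r_2) = n(n + 5/4).
Evaluating step by step (a_0 = 1):
  n = 1: D(1) = 1(1 + 5/4) = 9/4; numerator = 1(1) = 1; a_1 = (1)/(9/4) = 4/9
  n = 2: D(2) = 2(2 + 5/4) = 13/2; numerator = 1(4/9) - 2(1) = -14/9; a_2 = (-14/9)/(13/2) = -28/117
  n = 3: D(3) = 3(3 + 5/4) = 51/4; numerator = 1(-28/117) - 2(4/9) = -44/39; a_3 = (-44/39)/(51/4) = -176/1989
  n = 4: D(4) = 4(4 + 5/4) = 21; numerator = 1(-176/1989) - 2(-28/117) = 776/1989; a_4 = (776/1989)/(21) = 776/41769

r = 1/4; a_0 = 1; a_1 = 4/9; a_2 = -28/117; a_3 = -176/1989; a_4 = 776/41769


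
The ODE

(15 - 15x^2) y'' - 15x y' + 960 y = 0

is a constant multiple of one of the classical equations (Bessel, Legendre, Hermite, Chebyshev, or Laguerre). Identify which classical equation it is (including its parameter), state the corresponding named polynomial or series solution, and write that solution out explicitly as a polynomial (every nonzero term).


All three coefficients share the factor 15; dividing through by 15 gives  (1 - x^2) y'' - x y' + 64 y = 0.
This matches the Chebyshev equation (1 - x^2) y'' - x y' + n^2 y = 0 (note the -x y' term, not -2x y') with n^2 = 64, so n = 8; the polynomial solution is T_8(x).
With y = sum_k a_k x^k, matching x^k gives (k+2)(k+1) a_{k+2} = (k^2 - n^2) a_k = (k - 8)(k + 8) a_k. The right side vanishes at k = 8, so the series with the parity of 8 terminates at degree 8.
Standard normalization: leading coefficient of T_n is 2^(n-1), so a_8 = 2^7 = 128. Work downward with a_k = (k+1)(k+2) a_{k+2} / ((k - 8)(k + 8)):
  a_6 = (7)(8)(128) / ((6 - 8)(6 + 8)) = 7168/(-28) = -256
  a_4 = (5)(6)(-256) / ((4 - 8)(4 + 8)) = -7680/(-48) = 160
  a_2 = (3)(4)(160) / ((2 - 8)(2 + 8)) = 1920/(-60) = -32
  a_0 = (1)(2)(-32) / ((0 - 8)(0 + 8)) = -64/(-64) = 1
Hence T_8(x) = 128 x^8 - 256 x^6 + 160 x^4 - 32 x^2 + 1.

T_8(x); series = 128 x^8 - 256 x^6 + 160 x^4 - 32 x^2 + 1


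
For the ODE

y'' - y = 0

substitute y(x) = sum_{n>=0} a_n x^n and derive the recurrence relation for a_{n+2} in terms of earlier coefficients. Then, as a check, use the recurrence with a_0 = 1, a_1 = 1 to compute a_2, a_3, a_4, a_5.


Substitute y = sum_n a_n x^n into y'' + (const) y = 0.
y''(x) = sum_{n>=0} (n+2)(n+1) a_{n+2} x^n.
The ODE becomes sum_n [(n+2)(n+1) a_{n+2} - 1 a_n] x^n = 0.
Setting each coefficient to zero gives the recurrence:
  (n+2)(n+1) a_{n+2} - 1 a_n = 0,
  a_{n+2} = 1 / ((n+1)(n+2)) a_n.

Check with a_0 = 1, a_1 = 1 (apply the recurrence for n = 0, 1, 2, 3): a_0 = 1, a_1 = 1, a_2 = 1/2, a_3 = 1/6, a_4 = 1/24, a_5 = 1/120.

a_{n+2} = 1/((n+1)(n+2)) * a_n; check: a_0 = 1, a_1 = 1, a_2 = 1/2, a_3 = 1/6, a_4 = 1/24, a_5 = 1/120


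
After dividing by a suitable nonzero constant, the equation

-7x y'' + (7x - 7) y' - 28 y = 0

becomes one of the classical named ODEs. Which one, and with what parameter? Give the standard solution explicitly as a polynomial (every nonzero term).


All three coefficients share the factor -7; dividing through by -7 gives  x y'' + (1 - x) y' + 4 y = 0.
This matches the Laguerre equation x y'' + (1 - x) y' + n y = 0 with n = 4; the polynomial solution is L_4(x).
With y = sum_k a_k x^k, matching x^k gives (k+1)k a_{k+1} + (k+1) a_{k+1} - k a_k + n a_k = 0, i.e. (k+1)^2 a_{k+1} = (k - n) a_k = (k - 4) a_k. The right side vanishes at k = 4, so the series terminates at degree 4.
Standard normalization L_n(0) = 1 gives a_0 = 1. Work upward with a_{k+1} = (k - 4) a_k / (k+1)^2:
  a_1 = (0 - 4)(1) / 1^2 = -4/1 = -4
  a_2 = (1 - 4)(-4) / 2^2 = 12/4 = 3
  a_3 = (2 - 4)(3) / 3^2 = -6/9 = -2/3
  a_4 = (3 - 4)(-2/3) / 4^2 = (2/3)/16 = 1/24
Hence L_4(x) = x^4/24 - 2 x^3/3 + 3 x^2 - 4 x + 1.

L_4(x); series = x^4/24 - 2 x^3/3 + 3 x^2 - 4 x + 1


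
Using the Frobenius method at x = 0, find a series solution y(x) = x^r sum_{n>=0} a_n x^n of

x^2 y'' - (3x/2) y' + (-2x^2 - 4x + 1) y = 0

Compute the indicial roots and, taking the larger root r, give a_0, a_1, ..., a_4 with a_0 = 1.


Write in Frobenius form y'' + (p(x)/x) y' + (q(x)/x^2) y = 0:
  p(x) = -3/2,  q(x) = -2x^2 - 4x + 1.
Indicial equation: r(r-1) + (-3/2) r + (1) = 0 -> roots r_1 = 2, r_2 = 1/2.
Take r = r_1 = 2. Let y(x) = x^r sum_{n>=0} a_n x^n with a_0 = 1.
Substitute y = x^r sum a_n x^n and match x^{r+n}. The recurrence is
  D(n) a_n - 4 a_{n-1} - 2 a_{n-2} = 0,  where D(n) = (r+n)(r+n-1) + (-3/2)(r+n) + (1).
  a_n = [4 a_{n-1} + 2 a_{n-2}] / D(n).
Since the indicial polynomial factors as (r - r_1)(r - r_2), D(n) = (r_1 + n - r_1)(r_1 + n - r_2) = n(n + 3/2).
Evaluating step by step (a_0 = 1):
  n = 1: D(1) = 1(1 + 3/2) = 5/2; numerator = 4(1) = 4; a_1 = (4)/(5/2) = 8/5
  n = 2: D(2) = 2(2 + 3/2) = 7; numerator = 4(8/5) + 2(1) = 42/5; a_2 = (42/5)/(7) = 6/5
  n = 3: D(3) = 3(3 + 3/2) = 27/2; numerator = 4(6/5) + 2(8/5) = 8; a_3 = (8)/(27/2) = 16/27
  n = 4: D(4) = 4(4 + 3/2) = 22; numerator = 4(16/27) + 2(6/5) = 644/135; a_4 = (644/135)/(22) = 322/1485

r = 2; a_0 = 1; a_1 = 8/5; a_2 = 6/5; a_3 = 16/27; a_4 = 322/1485


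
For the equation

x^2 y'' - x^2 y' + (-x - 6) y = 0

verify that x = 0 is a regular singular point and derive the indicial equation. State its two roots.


Divide by x^2 to reach normal form y'' + P_1(x) y' + P_2(x) y = 0 with P_1(x) = -1 and P_2(x) = -1/x - 6/x^2.
x = 0 is a singular point because the y-coefficient -1/x - 6/x^2 has a pole at x = 0.
It is a regular singular point because x P_1(x) = p(x) = -x and x^2 P_2(x) = q(x) = -x - 6 are polynomials, hence analytic at x = 0.
p(0) = 0,  q(0) = -6.
Indicial equation: r(r-1) + p(0) r + q(0) = 0, i.e. r^2 + (p(0) - 1) r + q(0) = 0, i.e. r^2 - 1 r - 6 = 0.
Discriminant: (-1)^2 - 4(-6) = 25, so r = (1 ± 5)/2.
Solving: r_1 = 3, r_2 = -2.

indicial: r^2 - 1 r - 6 = 0; roots r_1 = 3, r_2 = -2


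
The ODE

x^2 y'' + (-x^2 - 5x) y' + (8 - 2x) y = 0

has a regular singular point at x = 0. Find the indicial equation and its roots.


Divide by x^2 to reach normal form y'' + P_1(x) y' + P_2(x) y = 0 with P_1(x) = -1 - 5/x and P_2(x) = -2/x + 8/x^2.
x = 0 is a singular point because the y'-coefficient -1 - 5/x has a pole at x = 0 and the y-coefficient -2/x + 8/x^2 has a pole at x = 0.
It is a regular singular point because x P_1(x) = p(x) = -x - 5 and x^2 P_2(x) = q(x) = 8 - 2x are polynomials, hence analytic at x = 0.
p(0) = -5,  q(0) = 8.
Indicial equation: r(r-1) + p(0) r + q(0) = 0, i.e. r^2 + (p(0) - 1) r + q(0) = 0, i.e. r^2 - 6 r + 8 = 0.
Discriminant: (-6)^2 - 4(8) = 4, so r = (6 ± 2)/2.
Solving: r_1 = 4, r_2 = 2.

indicial: r^2 - 6 r + 8 = 0; roots r_1 = 4, r_2 = 2


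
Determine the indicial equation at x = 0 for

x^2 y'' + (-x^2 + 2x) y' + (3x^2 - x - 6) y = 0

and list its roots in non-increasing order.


Divide by x^2 to reach normal form y'' + P_1(x) y' + P_2(x) y = 0 with P_1(x) = -1 + 2/x and P_2(x) = 3 - 1/x - 6/x^2.
x = 0 is a singular point because the y'-coefficient -1 + 2/x has a pole at x = 0 and the y-coefficient 3 - 1/x - 6/x^2 has a pole at x = 0.
It is a regular singular point because x P_1(x) = p(x) = 2 - x and x^2 P_2(x) = q(x) = 3x^2 - x - 6 are polynomials, hence analytic at x = 0.
p(0) = 2,  q(0) = -6.
Indicial equation: r(r-1) + p(0) r + q(0) = 0, i.e. r^2 + (p(0) - 1) r + q(0) = 0, i.e. r^2 + 1 r - 6 = 0.
Discriminant: (1)^2 - 4(-6) = 25, so r = (-1 ± 5)/2.
Solving: r_1 = 2, r_2 = -3.

indicial: r^2 + 1 r - 6 = 0; roots r_1 = 2, r_2 = -3


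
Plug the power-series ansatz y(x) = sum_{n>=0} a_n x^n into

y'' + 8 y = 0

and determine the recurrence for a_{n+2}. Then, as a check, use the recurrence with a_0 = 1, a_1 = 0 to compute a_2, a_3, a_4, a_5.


Substitute y = sum_n a_n x^n into y'' + (const) y = 0.
y''(x) = sum_{n>=0} (n+2)(n+1) a_{n+2} x^n.
The ODE becomes sum_n [(n+2)(n+1) a_{n+2} + 8 a_n] x^n = 0.
Setting each coefficient to zero gives the recurrence:
  (n+2)(n+1) a_{n+2} + 8 a_n = 0,
  a_{n+2} = -8 / ((n+1)(n+2)) a_n.

Check with a_0 = 1, a_1 = 0 (apply the recurrence for n = 0, 1, 2, 3): a_0 = 1, a_1 = 0, a_2 = -4, a_3 = 0, a_4 = 8/3, a_5 = 0.

a_{n+2} = -8/((n+1)(n+2)) * a_n; check: a_0 = 1, a_1 = 0, a_2 = -4, a_3 = 0, a_4 = 8/3, a_5 = 0


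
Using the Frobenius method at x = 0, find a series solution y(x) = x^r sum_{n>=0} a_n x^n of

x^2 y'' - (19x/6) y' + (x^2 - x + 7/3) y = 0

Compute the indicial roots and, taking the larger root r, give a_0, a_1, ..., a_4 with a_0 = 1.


Write in Frobenius form y'' + (p(x)/x) y' + (q(x)/x^2) y = 0:
  p(x) = -19/6,  q(x) = x^2 - x + 7/3.
Indicial equation: r(r-1) + (-19/6) r + (7/3) = 0 -> roots r_1 = 7/2, r_2 = 2/3.
Take r = r_1 = 7/2. Let y(x) = x^r sum_{n>=0} a_n x^n with a_0 = 1.
Substitute y = x^r sum a_n x^n and match x^{r+n}. The recurrence is
  D(n) a_n - 1 a_{n-1} + 1 a_{n-2} = 0,  where D(n) = (r+n)(r+n-1) + (-19/6)(r+n) + (7/3).
  a_n = [1 a_{n-1} - 1 a_{n-2}] / D(n).
Since the indicial polynomial factors as (r - r_1)(r - r_2), D(n) = (r_1 + n - r_1)(r_1 + n - r_2) = n(n + 17/6).
Evaluating step by step (a_0 = 1):
  n = 1: D(1) = 1(1 + 17/6) = 23/6; numerator = 1(1) = 1; a_1 = (1)/(23/6) = 6/23
  n = 2: D(2) = 2(2 + 17/6) = 29/3; numerator = 1(6/23) - 1(1) = -17/23; a_2 = (-17/23)/(29/3) = -51/667
  n = 3: D(3) = 3(3 + 17/6) = 35/2; numerator = 1(-51/667) - 1(6/23) = -225/667; a_3 = (-225/667)/(35/2) = -90/4669
  n = 4: D(4) = 4(4 + 17/6) = 82/3; numerator = 1(-90/4669) - 1(-51/667) = 267/4669; a_4 = (267/4669)/(82/3) = 801/382858

r = 7/2; a_0 = 1; a_1 = 6/23; a_2 = -51/667; a_3 = -90/4669; a_4 = 801/382858


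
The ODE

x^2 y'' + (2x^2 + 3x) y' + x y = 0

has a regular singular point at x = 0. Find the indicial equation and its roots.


Divide by x^2 to reach normal form y'' + P_1(x) y' + P_2(x) y = 0 with P_1(x) = 2 + 3/x and P_2(x) = 1/x.
x = 0 is a singular point because the y'-coefficient 2 + 3/x has a pole at x = 0 and the y-coefficient 1/x has a pole at x = 0.
It is a regular singular point because x P_1(x) = p(x) = 2x + 3 and x^2 P_2(x) = q(x) = x are polynomials, hence analytic at x = 0.
p(0) = 3,  q(0) = 0.
Indicial equation: r(r-1) + p(0) r + q(0) = 0, i.e. r^2 + (p(0) - 1) r + q(0) = 0, i.e. r^2 + 2 r = 0.
Discriminant: (2)^2 - 4(0) = 4, so r = (-2 ± 2)/2.
Solving: r_1 = 0, r_2 = -2.

indicial: r^2 + 2 r = 0; roots r_1 = 0, r_2 = -2


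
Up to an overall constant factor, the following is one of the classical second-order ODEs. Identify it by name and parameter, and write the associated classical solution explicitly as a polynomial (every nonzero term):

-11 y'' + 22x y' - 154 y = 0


All three coefficients share the factor -11; dividing through by -11 gives  y'' - 2x y' + 14 y = 0.
This matches the Hermite equation y'' - 2x y' + 2n y = 0 with 2n = 14, so n = 7; the polynomial solution is H_7(x).
With y = sum_k a_k x^k, matching x^k gives (k+2)(k+1) a_{k+2} = 2(k - n) a_k = 2(k - 7) a_k. The right side vanishes at k = 7, so the series with the parity of 7 terminates at degree 7.
Standard normalization: leading coefficient of H_n is 2^n, so a_7 = 2^7 = 128. Work downward with a_k = (k+1)(k+2) a_{k+2} / (2(k - n)):
  a_5 = (6)(7)(128) / (2(5 - 7)) = 5376/(-4) = -1344
  a_3 = (4)(5)(-1344) / (2(3 - 7)) = -26880/(-8) = 3360
  a_1 = (2)(3)(3360) / (2(1 - 7)) = 20160/(-12) = -1680
Hence H_7(x) = 128 x^7 - 1344 x^5 + 3360 x^3 - 1680 x.

H_7(x); series = 128 x^7 - 1344 x^5 + 3360 x^3 - 1680 x


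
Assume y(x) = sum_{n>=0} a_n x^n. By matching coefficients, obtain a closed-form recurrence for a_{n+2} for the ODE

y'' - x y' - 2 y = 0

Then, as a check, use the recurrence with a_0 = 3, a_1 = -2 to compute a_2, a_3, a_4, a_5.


Substitute y = sum_n a_n x^n.
y''(x) has coefficient (n+2)(n+1) a_{n+2} at x^n;
-x y'(x) has coefficient -n a_n at x^n (shift);
-2 y(x) has coefficient -2 a_n at x^n.
Matching x^n: (n+2)(n+1) a_{n+2} + (-n - 2) a_n = 0.
Thus a_{n+2} = (n + 2) / ((n+1)(n+2)) * a_n.

Check with a_0 = 3, a_1 = -2 (apply the recurrence for n = 0, 1, 2, 3): a_0 = 3, a_1 = -2, a_2 = 3, a_3 = -1, a_4 = 1, a_5 = -1/4.

a_(n+2) = (n + 2) / ((n+1)(n+2)) * a_n; check: a_0 = 3, a_1 = -2, a_2 = 3, a_3 = -1, a_4 = 1, a_5 = -1/4


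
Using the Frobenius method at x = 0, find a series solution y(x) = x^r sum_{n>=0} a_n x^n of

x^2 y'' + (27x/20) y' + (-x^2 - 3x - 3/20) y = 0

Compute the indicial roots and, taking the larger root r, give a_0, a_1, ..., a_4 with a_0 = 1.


Write in Frobenius form y'' + (p(x)/x) y' + (q(x)/x^2) y = 0:
  p(x) = 27/20,  q(x) = -x^2 - 3x - 3/20.
Indicial equation: r(r-1) + (27/20) r + (-3/20) = 0 -> roots r_1 = 1/4, r_2 = -3/5.
Take r = r_1 = 1/4. Let y(x) = x^r sum_{n>=0} a_n x^n with a_0 = 1.
Substitute y = x^r sum a_n x^n and match x^{r+n}. The recurrence is
  D(n) a_n - 3 a_{n-1} - 1 a_{n-2} = 0,  where D(n) = (r+n)(r+n-1) + (27/20)(r+n) + (-3/20).
  a_n = [3 a_{n-1} + 1 a_{n-2}] / D(n).
Since the indicial polynomial factors as (r - r_1)(r - r_2), D(n) = (r_1 + n - r_1)(r_1 + n - r_2) = n(n + 17/20).
Evaluating step by step (a_0 = 1):
  n = 1: D(1) = 1(1 + 17/20) = 37/20; numerator = 3(1) = 3; a_1 = (3)/(37/20) = 60/37
  n = 2: D(2) = 2(2 + 17/20) = 57/10; numerator = 3(60/37) + 1(1) = 217/37; a_2 = (217/37)/(57/10) = 2170/2109
  n = 3: D(3) = 3(3 + 17/20) = 231/20; numerator = 3(2170/2109) + 1(60/37) = 3310/703; a_3 = (3310/703)/(231/20) = 66200/162393
  n = 4: D(4) = 4(4 + 17/20) = 97/5; numerator = 3(66200/162393) + 1(2170/2109) = 365690/162393; a_4 = (365690/162393)/(97/5) = 18850/162393

r = 1/4; a_0 = 1; a_1 = 60/37; a_2 = 2170/2109; a_3 = 66200/162393; a_4 = 18850/162393


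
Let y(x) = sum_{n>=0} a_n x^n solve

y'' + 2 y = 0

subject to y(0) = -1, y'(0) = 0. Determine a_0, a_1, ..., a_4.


Ansatz: y(x) = sum_{n>=0} a_n x^n, so y'(x) = sum_{n>=1} n a_n x^(n-1) and y''(x) = sum_{n>=2} n(n-1) a_n x^(n-2).
Substitute into P(x) y'' + Q(x) y' + R(x) y = 0 with P(x) = 1, Q(x) = 0, R(x) = 2, and match powers of x.
Initial conditions: a_0 = -1, a_1 = 0.
Setting the coefficient of each power of x to zero and solving order by order (substituting the coefficients already found):
  x^0: 2 a_2 + 2 a_0 = 0  ->  2 a_2 = -2 a_0 = 2  ->  a_2 = 1
  x^1: 6 a_3 + 2 a_1 = 0  ->  6 a_3 = -2 a_1 = 0  ->  a_3 = 0
  x^2: 12 a_4 + 2 a_2 = 0  ->  12 a_4 = -2 a_2 = -2  ->  a_4 = -1/6
Truncated series: y(x) = -1 + x^2 - (1/6) x^4 + O(x^5).

a_0 = -1; a_1 = 0; a_2 = 1; a_3 = 0; a_4 = -1/6


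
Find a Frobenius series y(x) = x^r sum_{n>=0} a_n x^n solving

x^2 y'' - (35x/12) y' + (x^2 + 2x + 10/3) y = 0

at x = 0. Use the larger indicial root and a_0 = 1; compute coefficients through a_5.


Write in Frobenius form y'' + (p(x)/x) y' + (q(x)/x^2) y = 0:
  p(x) = -35/12,  q(x) = x^2 + 2x + 10/3.
Indicial equation: r(r-1) + (-35/12) r + (10/3) = 0 -> roots r_1 = 8/3, r_2 = 5/4.
Take r = r_1 = 8/3. Let y(x) = x^r sum_{n>=0} a_n x^n with a_0 = 1.
Substitute y = x^r sum a_n x^n and match x^{r+n}. The recurrence is
  D(n) a_n + 2 a_{n-1} + 1 a_{n-2} = 0,  where D(n) = (r+n)(r+n-1) + (-35/12)(r+n) + (10/3).
  a_n = [-2 a_{n-1} - 1 a_{n-2}] / D(n).
Since the indicial polynomial factors as (r - r_1)(r - r_2), D(n) = (r_1 + n - r_1)(r_1 + n - r_2) = n(n + 17/12).
Evaluating step by step (a_0 = 1):
  n = 1: D(1) = 1(1 + 17/12) = 29/12; numerator = -2(1) = -2; a_1 = (-2)/(29/12) = -24/29
  n = 2: D(2) = 2(2 + 17/12) = 41/6; numerator = -2(-24/29) - 1(1) = 19/29; a_2 = (19/29)/(41/6) = 114/1189
  n = 3: D(3) = 3(3 + 17/12) = 53/4; numerator = -2(114/1189) - 1(-24/29) = 756/1189; a_3 = (756/1189)/(53/4) = 3024/63017
  n = 4: D(4) = 4(4 + 17/12) = 65/3; numerator = -2(3024/63017) - 1(114/1189) = -12090/63017; a_4 = (-12090/63017)/(65/3) = -558/63017
  n = 5: D(5) = 5(5 + 17/12) = 385/12; numerator = -2(-558/63017) - 1(3024/63017) = -36/1189; a_5 = (-36/1189)/(385/12) = -432/457765

r = 8/3; a_0 = 1; a_1 = -24/29; a_2 = 114/1189; a_3 = 3024/63017; a_4 = -558/63017; a_5 = -432/457765


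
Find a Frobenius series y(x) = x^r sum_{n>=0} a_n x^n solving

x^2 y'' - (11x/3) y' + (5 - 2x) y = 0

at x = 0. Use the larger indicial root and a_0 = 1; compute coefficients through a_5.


Write in Frobenius form y'' + (p(x)/x) y' + (q(x)/x^2) y = 0:
  p(x) = -11/3,  q(x) = 5 - 2x.
Indicial equation: r(r-1) + (-11/3) r + (5) = 0 -> roots r_1 = 3, r_2 = 5/3.
Take r = r_1 = 3. Let y(x) = x^r sum_{n>=0} a_n x^n with a_0 = 1.
Substitute y = x^r sum a_n x^n and match x^{r+n}. The recurrence is
  D(n) a_n - 2 a_{n-1} = 0,  where D(n) = (r+n)(r+n-1) + (-11/3)(r+n) + (5).
  a_n = 2 / D(n) * a_{n-1}.
Since the indicial polynomial factors as (r - r_1)(r - r_2), D(n) = (r_1 + n - r_1)(r_1 + n - r_2) = n(n + 4/3).
Evaluating step by step (a_0 = 1):
  n = 1: D(1) = 1(1 + 4/3) = 7/3; numerator = 2(1) = 2; a_1 = (2)/(7/3) = 6/7
  n = 2: D(2) = 2(2 + 4/3) = 20/3; numerator = 2(6/7) = 12/7; a_2 = (12/7)/(20/3) = 9/35
  n = 3: D(3) = 3(3 + 4/3) = 13; numerator = 2(9/35) = 18/35; a_3 = (18/35)/(13) = 18/455
  n = 4: D(4) = 4(4 + 4/3) = 64/3; numerator = 2(18/455) = 36/455; a_4 = (36/455)/(64/3) = 27/7280
  n = 5: D(5) = 5(5 + 4/3) = 95/3; numerator = 2(27/7280) = 27/3640; a_5 = (27/3640)/(95/3) = 81/345800

r = 3; a_0 = 1; a_1 = 6/7; a_2 = 9/35; a_3 = 18/455; a_4 = 27/7280; a_5 = 81/345800


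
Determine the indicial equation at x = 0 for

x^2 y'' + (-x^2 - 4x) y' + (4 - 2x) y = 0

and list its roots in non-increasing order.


Divide by x^2 to reach normal form y'' + P_1(x) y' + P_2(x) y = 0 with P_1(x) = -1 - 4/x and P_2(x) = -2/x + 4/x^2.
x = 0 is a singular point because the y'-coefficient -1 - 4/x has a pole at x = 0 and the y-coefficient -2/x + 4/x^2 has a pole at x = 0.
It is a regular singular point because x P_1(x) = p(x) = -x - 4 and x^2 P_2(x) = q(x) = 4 - 2x are polynomials, hence analytic at x = 0.
p(0) = -4,  q(0) = 4.
Indicial equation: r(r-1) + p(0) r + q(0) = 0, i.e. r^2 + (p(0) - 1) r + q(0) = 0, i.e. r^2 - 5 r + 4 = 0.
Discriminant: (-5)^2 - 4(4) = 9, so r = (5 ± 3)/2.
Solving: r_1 = 4, r_2 = 1.

indicial: r^2 - 5 r + 4 = 0; roots r_1 = 4, r_2 = 1


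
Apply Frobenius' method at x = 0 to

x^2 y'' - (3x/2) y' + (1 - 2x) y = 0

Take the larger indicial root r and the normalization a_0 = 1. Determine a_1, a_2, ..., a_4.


Write in Frobenius form y'' + (p(x)/x) y' + (q(x)/x^2) y = 0:
  p(x) = -3/2,  q(x) = 1 - 2x.
Indicial equation: r(r-1) + (-3/2) r + (1) = 0 -> roots r_1 = 2, r_2 = 1/2.
Take r = r_1 = 2. Let y(x) = x^r sum_{n>=0} a_n x^n with a_0 = 1.
Substitute y = x^r sum a_n x^n and match x^{r+n}. The recurrence is
  D(n) a_n - 2 a_{n-1} = 0,  where D(n) = (r+n)(r+n-1) + (-3/2)(r+n) + (1).
  a_n = 2 / D(n) * a_{n-1}.
Since the indicial polynomial factors as (r - r_1)(r - r_2), D(n) = (r_1 + n - r_1)(r_1 + n - r_2) = n(n + 3/2).
Evaluating step by step (a_0 = 1):
  n = 1: D(1) = 1(1 + 3/2) = 5/2; numerator = 2(1) = 2; a_1 = (2)/(5/2) = 4/5
  n = 2: D(2) = 2(2 + 3/2) = 7; numerator = 2(4/5) = 8/5; a_2 = (8/5)/(7) = 8/35
  n = 3: D(3) = 3(3 + 3/2) = 27/2; numerator = 2(8/35) = 16/35; a_3 = (16/35)/(27/2) = 32/945
  n = 4: D(4) = 4(4 + 3/2) = 22; numerator = 2(32/945) = 64/945; a_4 = (64/945)/(22) = 32/10395

r = 2; a_0 = 1; a_1 = 4/5; a_2 = 8/35; a_3 = 32/945; a_4 = 32/10395


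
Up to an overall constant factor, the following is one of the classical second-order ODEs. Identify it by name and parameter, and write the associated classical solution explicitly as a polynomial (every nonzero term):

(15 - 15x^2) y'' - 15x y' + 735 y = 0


All three coefficients share the factor 15; dividing through by 15 gives  (1 - x^2) y'' - x y' + 49 y = 0.
This matches the Chebyshev equation (1 - x^2) y'' - x y' + n^2 y = 0 (note the -x y' term, not -2x y') with n^2 = 49, so n = 7; the polynomial solution is T_7(x).
With y = sum_k a_k x^k, matching x^k gives (k+2)(k+1) a_{k+2} = (k^2 - n^2) a_k = (k - 7)(k + 7) a_k. The right side vanishes at k = 7, so the series with the parity of 7 terminates at degree 7.
Standard normalization: leading coefficient of T_n is 2^(n-1), so a_7 = 2^6 = 64. Work downward with a_k = (k+1)(k+2) a_{k+2} / ((k - 7)(k + 7)):
  a_5 = (6)(7)(64) / ((5 - 7)(5 + 7)) = 2688/(-24) = -112
  a_3 = (4)(5)(-112) / ((3 - 7)(3 + 7)) = -2240/(-40) = 56
  a_1 = (2)(3)(56) / ((1 - 7)(1 + 7)) = 336/(-48) = -7
Hence T_7(x) = 64 x^7 - 112 x^5 + 56 x^3 - 7 x.

T_7(x); series = 64 x^7 - 112 x^5 + 56 x^3 - 7 x


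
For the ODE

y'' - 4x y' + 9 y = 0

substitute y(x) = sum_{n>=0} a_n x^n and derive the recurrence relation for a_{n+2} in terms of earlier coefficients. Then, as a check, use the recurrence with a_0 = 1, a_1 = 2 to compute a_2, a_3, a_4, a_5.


Substitute y = sum_n a_n x^n.
y''(x) has coefficient (n+2)(n+1) a_{n+2} at x^n;
-4 x y'(x) has coefficient -4 n a_n at x^n (shift);
9 y(x) has coefficient 9 a_n at x^n.
Matching x^n: (n+2)(n+1) a_{n+2} + (-4n + 9) a_n = 0.
Thus a_{n+2} = (4n - 9) / ((n+1)(n+2)) * a_n.

Check with a_0 = 1, a_1 = 2 (apply the recurrence for n = 0, 1, 2, 3): a_0 = 1, a_1 = 2, a_2 = -9/2, a_3 = -5/3, a_4 = 3/8, a_5 = -1/4.

a_(n+2) = (4n - 9) / ((n+1)(n+2)) * a_n; check: a_0 = 1, a_1 = 2, a_2 = -9/2, a_3 = -5/3, a_4 = 3/8, a_5 = -1/4


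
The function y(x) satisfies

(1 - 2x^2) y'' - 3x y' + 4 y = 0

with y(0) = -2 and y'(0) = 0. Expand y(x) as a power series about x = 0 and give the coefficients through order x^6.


Ansatz: y(x) = sum_{n>=0} a_n x^n, so y'(x) = sum_{n>=1} n a_n x^(n-1) and y''(x) = sum_{n>=2} n(n-1) a_n x^(n-2).
Substitute into P(x) y'' + Q(x) y' + R(x) y = 0 with P(x) = 1 - 2x^2, Q(x) = -3x, R(x) = 4, and match powers of x.
Initial conditions: a_0 = -2, a_1 = 0.
Setting the coefficient of each power of x to zero and solving order by order (substituting the coefficients already found):
  x^0: 2 a_2 + 4 a_0 = 0  ->  2 a_2 = -4 a_0 = 8  ->  a_2 = 4
  x^1: 6 a_3 + a_1 = 0  ->  6 a_3 = -a_1 = 0  ->  a_3 = 0
  x^2: 12 a_4 - 6 a_2 = 0  ->  12 a_4 = 6 a_2 = 24  ->  a_4 = 2
  x^3: 20 a_5 - 17 a_3 = 0  ->  20 a_5 = 17 a_3 = 0  ->  a_5 = 0
  x^4: 30 a_6 - 32 a_4 = 0  ->  30 a_6 = 32 a_4 = 64  ->  a_6 = 32/15
Truncated series: y(x) = -2 + 4 x^2 + 2 x^4 + (32/15) x^6 + O(x^7).

a_0 = -2; a_1 = 0; a_2 = 4; a_3 = 0; a_4 = 2; a_5 = 0; a_6 = 32/15


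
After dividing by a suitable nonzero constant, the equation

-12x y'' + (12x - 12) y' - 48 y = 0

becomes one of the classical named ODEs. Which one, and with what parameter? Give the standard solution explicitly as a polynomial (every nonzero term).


All three coefficients share the factor -12; dividing through by -12 gives  x y'' + (1 - x) y' + 4 y = 0.
This matches the Laguerre equation x y'' + (1 - x) y' + n y = 0 with n = 4; the polynomial solution is L_4(x).
With y = sum_k a_k x^k, matching x^k gives (k+1)k a_{k+1} + (k+1) a_{k+1} - k a_k + n a_k = 0, i.e. (k+1)^2 a_{k+1} = (k - n) a_k = (k - 4) a_k. The right side vanishes at k = 4, so the series terminates at degree 4.
Standard normalization L_n(0) = 1 gives a_0 = 1. Work upward with a_{k+1} = (k - 4) a_k / (k+1)^2:
  a_1 = (0 - 4)(1) / 1^2 = -4/1 = -4
  a_2 = (1 - 4)(-4) / 2^2 = 12/4 = 3
  a_3 = (2 - 4)(3) / 3^2 = -6/9 = -2/3
  a_4 = (3 - 4)(-2/3) / 4^2 = (2/3)/16 = 1/24
Hence L_4(x) = x^4/24 - 2 x^3/3 + 3 x^2 - 4 x + 1.

L_4(x); series = x^4/24 - 2 x^3/3 + 3 x^2 - 4 x + 1


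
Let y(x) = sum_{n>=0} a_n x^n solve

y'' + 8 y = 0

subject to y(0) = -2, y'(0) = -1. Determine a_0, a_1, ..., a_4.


Ansatz: y(x) = sum_{n>=0} a_n x^n, so y'(x) = sum_{n>=1} n a_n x^(n-1) and y''(x) = sum_{n>=2} n(n-1) a_n x^(n-2).
Substitute into P(x) y'' + Q(x) y' + R(x) y = 0 with P(x) = 1, Q(x) = 0, R(x) = 8, and match powers of x.
Initial conditions: a_0 = -2, a_1 = -1.
Setting the coefficient of each power of x to zero and solving order by order (substituting the coefficients already found):
  x^0: 2 a_2 + 8 a_0 = 0  ->  2 a_2 = -8 a_0 = 16  ->  a_2 = 8
  x^1: 6 a_3 + 8 a_1 = 0  ->  6 a_3 = -8 a_1 = 8  ->  a_3 = 4/3
  x^2: 12 a_4 + 8 a_2 = 0  ->  12 a_4 = -8 a_2 = -64  ->  a_4 = -16/3
Truncated series: y(x) = -2 - x + 8 x^2 + (4/3) x^3 - (16/3) x^4 + O(x^5).

a_0 = -2; a_1 = -1; a_2 = 8; a_3 = 4/3; a_4 = -16/3


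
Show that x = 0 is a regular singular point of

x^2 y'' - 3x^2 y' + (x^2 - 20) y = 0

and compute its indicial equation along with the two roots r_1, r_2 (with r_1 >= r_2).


Divide by x^2 to reach normal form y'' + P_1(x) y' + P_2(x) y = 0 with P_1(x) = -3 and P_2(x) = 1 - 20/x^2.
x = 0 is a singular point because the y-coefficient 1 - 20/x^2 has a pole at x = 0.
It is a regular singular point because x P_1(x) = p(x) = -3x and x^2 P_2(x) = q(x) = x^2 - 20 are polynomials, hence analytic at x = 0.
p(0) = 0,  q(0) = -20.
Indicial equation: r(r-1) + p(0) r + q(0) = 0, i.e. r^2 + (p(0) - 1) r + q(0) = 0, i.e. r^2 - 1 r - 20 = 0.
Discriminant: (-1)^2 - 4(-20) = 81, so r = (1 ± 9)/2.
Solving: r_1 = 5, r_2 = -4.

indicial: r^2 - 1 r - 20 = 0; roots r_1 = 5, r_2 = -4


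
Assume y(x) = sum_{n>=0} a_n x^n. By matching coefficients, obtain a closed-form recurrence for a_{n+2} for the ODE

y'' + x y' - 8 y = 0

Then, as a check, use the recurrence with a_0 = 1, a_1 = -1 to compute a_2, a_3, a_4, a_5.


Substitute y = sum_n a_n x^n.
y''(x) has coefficient (n+2)(n+1) a_{n+2} at x^n;
x y'(x) has coefficient n a_n at x^n (shift);
-8 y(x) has coefficient -8 a_n at x^n.
Matching x^n: (n+2)(n+1) a_{n+2} + (n - 8) a_n = 0.
Thus a_{n+2} = (-n + 8) / ((n+1)(n+2)) * a_n.

Check with a_0 = 1, a_1 = -1 (apply the recurrence for n = 0, 1, 2, 3): a_0 = 1, a_1 = -1, a_2 = 4, a_3 = -7/6, a_4 = 2, a_5 = -7/24.

a_(n+2) = (-n + 8) / ((n+1)(n+2)) * a_n; check: a_0 = 1, a_1 = -1, a_2 = 4, a_3 = -7/6, a_4 = 2, a_5 = -7/24


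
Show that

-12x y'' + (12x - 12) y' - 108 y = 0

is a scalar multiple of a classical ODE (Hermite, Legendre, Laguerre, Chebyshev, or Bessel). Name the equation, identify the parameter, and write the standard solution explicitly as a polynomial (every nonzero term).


All three coefficients share the factor -12; dividing through by -12 gives  x y'' + (1 - x) y' + 9 y = 0.
This matches the Laguerre equation x y'' + (1 - x) y' + n y = 0 with n = 9; the polynomial solution is L_9(x).
With y = sum_k a_k x^k, matching x^k gives (k+1)k a_{k+1} + (k+1) a_{k+1} - k a_k + n a_k = 0, i.e. (k+1)^2 a_{k+1} = (k - n) a_k = (k - 9) a_k. The right side vanishes at k = 9, so the series terminates at degree 9.
Standard normalization L_n(0) = 1 gives a_0 = 1. Work upward with a_{k+1} = (k - 9) a_k / (k+1)^2:
  a_1 = (0 - 9)(1) / 1^2 = -9/1 = -9
  a_2 = (1 - 9)(-9) / 2^2 = 72/4 = 18
  a_3 = (2 - 9)(18) / 3^2 = -126/9 = -14
  a_4 = (3 - 9)(-14) / 4^2 = 84/16 = 21/4
  a_5 = (4 - 9)(21/4) / 5^2 = (-105/4)/25 = -21/20
  a_6 = (5 - 9)(-21/20) / 6^2 = (21/5)/36 = 7/60
  a_7 = (6 - 9)(7/60) / 7^2 = (-7/20)/49 = -1/140
  a_8 = (7 - 9)(-1/140) / 8^2 = (1/70)/64 = 1/4480
  a_9 = (8 - 9)(1/4480) / 9^2 = (-1/4480)/81 = -1/362880
Hence L_9(x) = -x^9/362880 + x^8/4480 - x^7/140 + 7 x^6/60 - 21 x^5/20 + 21 x^4/4 - 14 x^3 + 18 x^2 - 9 x + 1.

L_9(x); series = -x^9/362880 + x^8/4480 - x^7/140 + 7 x^6/60 - 21 x^5/20 + 21 x^4/4 - 14 x^3 + 18 x^2 - 9 x + 1
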